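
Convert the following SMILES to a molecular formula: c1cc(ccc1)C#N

C7H5N

Heavy atoms from the SMILES: 7 C, 1 N.
Implicit hydrogens by atom environment:
  5 × C (aromatic): 1 H each → 5
  1 × C (aromatic): no H
  1 × C: no H
  1 × N: no H
  Total hydrogens = 5.
Molecular formula: C7H5N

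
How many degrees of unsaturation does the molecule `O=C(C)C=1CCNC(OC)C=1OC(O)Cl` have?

3

Molecular formula from the SMILES: C9H14ClNO4.
DoU = (2C + 2 + N − H − X)/2 = (2·9 + 2 + 1 − 14 − 1)/2 = 6/2 = 3.
(Structurally: 1 ring(s) + 2 π bond(s) = 3.)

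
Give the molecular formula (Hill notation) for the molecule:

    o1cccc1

C4H4O

Heavy atoms from the SMILES: 4 C, 1 O.
Implicit hydrogens by atom environment:
  4 × C (aromatic): 1 H each → 4
  1 × O (aromatic): no H
  Total hydrogens = 4.
Molecular formula: C4H4O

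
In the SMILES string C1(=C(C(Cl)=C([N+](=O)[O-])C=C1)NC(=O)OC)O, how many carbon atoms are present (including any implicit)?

The symbol for carbon appears 8 times in the SMILES. (Cl is a single chlorine, not C + l.)

8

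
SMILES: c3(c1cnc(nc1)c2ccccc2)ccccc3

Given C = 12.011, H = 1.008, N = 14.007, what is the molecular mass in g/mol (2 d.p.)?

232.29

Molecular formula: C16H12N2.
M = 16×12.011 + 12×1.008 + 2×14.007 = 232.29 g/mol.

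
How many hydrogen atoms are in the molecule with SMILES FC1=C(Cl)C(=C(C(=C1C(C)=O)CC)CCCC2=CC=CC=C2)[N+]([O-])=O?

19

Hydrogens are implicit in SMILES; fill each atom to its normal valence:
  7 × C (aromatic): no H
  5 × C (aromatic): 1 H each → 5
  4 × C: 2 H each → 8
  2 × C: 3 H each → 6
  2 × O: no H
  1 × C: no H
  1 × Cl: no H
  1 × F: no H
  1 × N (charge +1): no H
  1 × O (charge -1): no H
  Total hydrogens = 19.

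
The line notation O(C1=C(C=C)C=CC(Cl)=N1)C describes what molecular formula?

C8H8ClNO

Heavy atoms from the SMILES: 8 C, 1 Cl, 1 N, 1 O.
Implicit hydrogens by atom environment:
  3 × C (aromatic): no H
  2 × C (aromatic): 1 H each → 2
  1 × C: 3 H
  1 × C: 2 H
  1 × C: 1 H
  1 × Cl: no H
  1 × N (aromatic): no H
  1 × O: no H
  Total hydrogens = 8.
Molecular formula: C8H8ClNO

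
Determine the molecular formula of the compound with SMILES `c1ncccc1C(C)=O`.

C7H7NO

Heavy atoms from the SMILES: 7 C, 1 N, 1 O.
Implicit hydrogens by atom environment:
  4 × C (aromatic): 1 H each → 4
  1 × C: 3 H
  1 × C (aromatic): no H
  1 × C: no H
  1 × N (aromatic): no H
  1 × O: no H
  Total hydrogens = 7.
Molecular formula: C7H7NO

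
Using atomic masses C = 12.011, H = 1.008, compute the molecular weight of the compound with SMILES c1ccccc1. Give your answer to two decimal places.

Molecular formula: C6H6.
M = 6×12.011 + 6×1.008 = 78.11 g/mol.

78.11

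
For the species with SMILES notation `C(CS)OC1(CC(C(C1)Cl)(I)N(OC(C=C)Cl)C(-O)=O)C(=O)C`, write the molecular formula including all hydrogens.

C13H18Cl2INO5S

Heavy atoms from the SMILES: 13 C, 2 Cl, 1 I, 1 N, 5 O, 1 S.
Implicit hydrogens by atom environment:
  5 × C: 2 H each → 10
  4 × C: no H
  4 × O: no H
  3 × C: 1 H each → 3
  2 × Cl: no H
  1 × C: 3 H
  1 × I: no H
  1 × N: no H
  1 × O: 1 H
  1 × S: 1 H
  Total hydrogens = 18.
Molecular formula: C13H18Cl2INO5S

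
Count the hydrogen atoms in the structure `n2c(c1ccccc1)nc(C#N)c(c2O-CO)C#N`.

Hydrogens are implicit in SMILES; fill each atom to its normal valence:
  5 × C (aromatic): 1 H each → 5
  5 × C (aromatic): no H
  2 × C: no H
  2 × N (aromatic): no H
  2 × N: no H
  1 × C: 2 H
  1 × O: 1 H
  1 × O: no H
  Total hydrogens = 8.

8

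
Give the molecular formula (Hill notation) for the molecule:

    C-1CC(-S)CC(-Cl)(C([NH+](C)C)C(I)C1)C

Heavy atoms from the SMILES: 11 C, 1 Cl, 1 I, 1 N, 1 S.
Implicit hydrogens by atom environment:
  4 × C: 2 H each → 8
  3 × C: 3 H each → 9
  3 × C: 1 H each → 3
  1 × C: no H
  1 × Cl: no H
  1 × I: no H
  1 × N (charge +1): 1 H
  1 × S: 1 H
  Total hydrogens = 22.
Net charge +1.
Molecular formula: C11H22ClINS+

C11H22ClINS+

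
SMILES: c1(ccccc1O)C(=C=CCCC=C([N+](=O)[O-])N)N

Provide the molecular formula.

C13H15N3O3

Heavy atoms from the SMILES: 13 C, 3 N, 3 O.
Implicit hydrogens by atom environment:
  4 × C (aromatic): 1 H each → 4
  3 × C: no H
  2 × C: 2 H each → 4
  2 × C: 1 H each → 2
  2 × C (aromatic): no H
  2 × N: 2 H each → 4
  1 × N (charge +1): no H
  1 × O: 1 H
  1 × O: no H
  1 × O (charge -1): no H
  Total hydrogens = 15.
Molecular formula: C13H15N3O3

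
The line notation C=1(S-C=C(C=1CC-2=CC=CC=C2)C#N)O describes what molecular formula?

C12H9NOS

Heavy atoms from the SMILES: 12 C, 1 N, 1 O, 1 S.
Implicit hydrogens by atom environment:
  6 × C (aromatic): 1 H each → 6
  4 × C (aromatic): no H
  1 × C: 2 H
  1 × C: no H
  1 × N: no H
  1 × O: 1 H
  1 × S (aromatic): no H
  Total hydrogens = 9.
Molecular formula: C12H9NOS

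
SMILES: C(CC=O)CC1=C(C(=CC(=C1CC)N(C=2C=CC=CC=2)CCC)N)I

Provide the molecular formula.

Heavy atoms from the SMILES: 21 C, 1 I, 2 N, 1 O.
Implicit hydrogens by atom environment:
  6 × C: 2 H each → 12
  6 × C (aromatic): 1 H each → 6
  6 × C (aromatic): no H
  2 × C: 3 H each → 6
  1 × C: 1 H
  1 × I: no H
  1 × N: 2 H
  1 × N: no H
  1 × O: no H
  Total hydrogens = 27.
Molecular formula: C21H27IN2O

C21H27IN2O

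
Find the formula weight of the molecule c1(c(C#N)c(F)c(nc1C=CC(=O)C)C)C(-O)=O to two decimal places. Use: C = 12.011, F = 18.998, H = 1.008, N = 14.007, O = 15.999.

Molecular formula: C12H9FN2O3.
M = 12×12.011 + 1×18.998 + 9×1.008 + 2×14.007 + 3×15.999 = 248.21 g/mol.

248.21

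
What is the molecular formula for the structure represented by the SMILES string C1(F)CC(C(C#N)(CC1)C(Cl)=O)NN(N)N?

Heavy atoms from the SMILES: 8 C, 1 Cl, 1 F, 5 N, 1 O.
Implicit hydrogens by atom environment:
  3 × C: 2 H each → 6
  3 × C: no H
  2 × C: 1 H each → 2
  2 × N: 2 H each → 4
  2 × N: no H
  1 × Cl: no H
  1 × F: no H
  1 × N: 1 H
  1 × O: no H
  Total hydrogens = 13.
Molecular formula: C8H13ClFN5O

C8H13ClFN5O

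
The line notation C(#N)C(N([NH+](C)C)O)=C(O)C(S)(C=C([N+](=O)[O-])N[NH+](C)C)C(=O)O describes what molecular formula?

[C11H20N6O6S]2+

Heavy atoms from the SMILES: 11 C, 6 N, 6 O, 1 S.
Implicit hydrogens by atom environment:
  6 × C: no H
  4 × C: 3 H each → 12
  3 × O: 1 H each → 3
  2 × N (charge +1): 1 H each → 2
  2 × N: no H
  2 × O: no H
  1 × C: 1 H
  1 × N: 1 H
  1 × N (charge +1): no H
  1 × O (charge -1): no H
  1 × S: 1 H
  Total hydrogens = 20.
Net charge +2.
Molecular formula: [C11H20N6O6S]2+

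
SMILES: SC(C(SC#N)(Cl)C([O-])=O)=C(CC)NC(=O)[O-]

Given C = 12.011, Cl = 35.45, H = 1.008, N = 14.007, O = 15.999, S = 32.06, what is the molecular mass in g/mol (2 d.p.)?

Molecular formula: [C8H7ClN2O4S2]2-.
M = 8×12.011 + 1×35.45 + 7×1.008 + 2×14.007 + 4×15.999 + 2×32.06 = 294.72 g/mol.

294.72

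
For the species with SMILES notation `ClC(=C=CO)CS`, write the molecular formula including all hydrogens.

C4H5ClOS

Heavy atoms from the SMILES: 4 C, 1 Cl, 1 O, 1 S.
Implicit hydrogens by atom environment:
  2 × C: no H
  1 × C: 2 H
  1 × C: 1 H
  1 × Cl: no H
  1 × O: 1 H
  1 × S: 1 H
  Total hydrogens = 5.
Molecular formula: C4H5ClOS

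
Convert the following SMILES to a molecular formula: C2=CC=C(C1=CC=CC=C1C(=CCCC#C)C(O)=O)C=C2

C19H16O2

Heavy atoms from the SMILES: 19 C, 2 O.
Implicit hydrogens by atom environment:
  9 × C (aromatic): 1 H each → 9
  3 × C: no H
  3 × C (aromatic): no H
  2 × C: 2 H each → 4
  2 × C: 1 H each → 2
  1 × O: 1 H
  1 × O: no H
  Total hydrogens = 16.
Molecular formula: C19H16O2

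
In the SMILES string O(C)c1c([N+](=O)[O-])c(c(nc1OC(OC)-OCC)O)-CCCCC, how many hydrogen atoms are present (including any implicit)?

Hydrogens are implicit in SMILES; fill each atom to its normal valence:
  5 × C: 2 H each → 10
  5 × C (aromatic): no H
  5 × O: no H
  4 × C: 3 H each → 12
  1 × C: 1 H
  1 × N (aromatic): no H
  1 × N (charge +1): no H
  1 × O: 1 H
  1 × O (charge -1): no H
  Total hydrogens = 24.

24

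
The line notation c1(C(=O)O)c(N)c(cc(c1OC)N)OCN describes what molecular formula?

C9H13N3O4

Heavy atoms from the SMILES: 9 C, 3 N, 4 O.
Implicit hydrogens by atom environment:
  5 × C (aromatic): no H
  3 × N: 2 H each → 6
  3 × O: no H
  1 × C: 3 H
  1 × C: 2 H
  1 × C (aromatic): 1 H
  1 × C: no H
  1 × O: 1 H
  Total hydrogens = 13.
Molecular formula: C9H13N3O4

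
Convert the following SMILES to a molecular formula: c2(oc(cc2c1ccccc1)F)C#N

C11H6FNO

Heavy atoms from the SMILES: 11 C, 1 F, 1 N, 1 O.
Implicit hydrogens by atom environment:
  6 × C (aromatic): 1 H each → 6
  4 × C (aromatic): no H
  1 × C: no H
  1 × F: no H
  1 × N: no H
  1 × O (aromatic): no H
  Total hydrogens = 6.
Molecular formula: C11H6FNO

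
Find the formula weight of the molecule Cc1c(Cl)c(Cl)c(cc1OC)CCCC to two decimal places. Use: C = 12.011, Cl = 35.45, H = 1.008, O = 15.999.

247.16

Molecular formula: C12H16Cl2O.
M = 12×12.011 + 2×35.45 + 16×1.008 + 1×15.999 = 247.16 g/mol.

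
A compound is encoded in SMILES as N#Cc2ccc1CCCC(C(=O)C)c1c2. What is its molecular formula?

Heavy atoms from the SMILES: 13 C, 1 N, 1 O.
Implicit hydrogens by atom environment:
  3 × C: 2 H each → 6
  3 × C (aromatic): 1 H each → 3
  3 × C (aromatic): no H
  2 × C: no H
  1 × C: 3 H
  1 × C: 1 H
  1 × N: no H
  1 × O: no H
  Total hydrogens = 13.
Molecular formula: C13H13NO

C13H13NO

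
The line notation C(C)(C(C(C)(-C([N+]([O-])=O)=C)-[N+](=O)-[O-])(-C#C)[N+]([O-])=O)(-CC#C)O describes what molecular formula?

Heavy atoms from the SMILES: 12 C, 3 N, 7 O.
Implicit hydrogens by atom environment:
  6 × C: no H
  3 × N (charge +1): no H
  3 × O: no H
  3 × O (charge -1): no H
  2 × C: 3 H each → 6
  2 × C: 2 H each → 4
  2 × C: 1 H each → 2
  1 × O: 1 H
  Total hydrogens = 13.
Molecular formula: C12H13N3O7

C12H13N3O7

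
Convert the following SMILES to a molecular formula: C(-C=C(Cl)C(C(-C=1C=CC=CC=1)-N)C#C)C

C14H16ClN

Heavy atoms from the SMILES: 14 C, 1 Cl, 1 N.
Implicit hydrogens by atom environment:
  5 × C (aromatic): 1 H each → 5
  4 × C: 1 H each → 4
  2 × C: no H
  1 × C: 3 H
  1 × C: 2 H
  1 × C (aromatic): no H
  1 × Cl: no H
  1 × N: 2 H
  Total hydrogens = 16.
Molecular formula: C14H16ClN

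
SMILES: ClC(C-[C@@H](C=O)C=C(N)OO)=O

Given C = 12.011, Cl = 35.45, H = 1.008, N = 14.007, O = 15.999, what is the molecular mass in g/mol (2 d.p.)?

193.58

Molecular formula: C6H8ClNO4.
M = 6×12.011 + 1×35.45 + 8×1.008 + 1×14.007 + 4×15.999 = 193.58 g/mol.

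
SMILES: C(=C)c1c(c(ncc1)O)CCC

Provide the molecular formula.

C10H13NO

Heavy atoms from the SMILES: 10 C, 1 N, 1 O.
Implicit hydrogens by atom environment:
  3 × C: 2 H each → 6
  3 × C (aromatic): no H
  2 × C (aromatic): 1 H each → 2
  1 × C: 3 H
  1 × C: 1 H
  1 × N (aromatic): no H
  1 × O: 1 H
  Total hydrogens = 13.
Molecular formula: C10H13NO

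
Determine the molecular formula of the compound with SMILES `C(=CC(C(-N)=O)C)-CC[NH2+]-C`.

Heavy atoms from the SMILES: 8 C, 2 N, 1 O.
Implicit hydrogens by atom environment:
  3 × C: 1 H each → 3
  2 × C: 3 H each → 6
  2 × C: 2 H each → 4
  1 × C: no H
  1 × N (charge +1): 2 H
  1 × N: 2 H
  1 × O: no H
  Total hydrogens = 17.
Net charge +1.
Molecular formula: C8H17N2O+

C8H17N2O+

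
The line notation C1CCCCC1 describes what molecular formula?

C6H12

Heavy atoms from the SMILES: 6 C.
Implicit hydrogens by atom environment:
  6 × C: 2 H each → 12
  Total hydrogens = 12.
Molecular formula: C6H12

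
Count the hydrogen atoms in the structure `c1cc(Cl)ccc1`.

Hydrogens are implicit in SMILES; fill each atom to its normal valence:
  5 × C (aromatic): 1 H each → 5
  1 × C (aromatic): no H
  1 × Cl: no H
  Total hydrogens = 5.

5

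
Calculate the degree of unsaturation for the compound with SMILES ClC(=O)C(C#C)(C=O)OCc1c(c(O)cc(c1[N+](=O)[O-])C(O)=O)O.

Molecular formula from the SMILES: C13H8ClNO9.
DoU = (2C + 2 + N − H − X)/2 = (2·13 + 2 + 1 − 8 − 1)/2 = 20/2 = 10.
(Structurally: 1 ring(s) + 9 π bond(s) = 10.)

10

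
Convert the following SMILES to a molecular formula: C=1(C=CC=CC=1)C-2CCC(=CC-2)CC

C14H18

Heavy atoms from the SMILES: 14 C.
Implicit hydrogens by atom environment:
  5 × C (aromatic): 1 H each → 5
  4 × C: 2 H each → 8
  2 × C: 1 H each → 2
  1 × C: 3 H
  1 × C: no H
  1 × C (aromatic): no H
  Total hydrogens = 18.
Molecular formula: C14H18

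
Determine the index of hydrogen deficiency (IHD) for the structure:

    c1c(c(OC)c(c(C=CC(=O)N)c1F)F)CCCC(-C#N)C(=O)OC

9

Molecular formula from the SMILES: C17H18F2N2O4.
DoU = (2C + 2 + N − H − X)/2 = (2·17 + 2 + 2 − 18 − 2)/2 = 18/2 = 9.
(Structurally: 1 ring(s) + 8 π bond(s) = 9.)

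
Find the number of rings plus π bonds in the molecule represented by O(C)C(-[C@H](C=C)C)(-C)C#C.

3

Molecular formula from the SMILES: C9H14O.
DoU = (2C + 2 + N − H − X)/2 = (2·9 + 2 + 0 − 14 − 0)/2 = 6/2 = 3.
(Structurally: 0 ring(s) + 3 π bond(s) = 3.)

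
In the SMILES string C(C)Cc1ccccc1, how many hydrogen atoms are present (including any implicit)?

12

Hydrogens are implicit in SMILES; fill each atom to its normal valence:
  5 × C (aromatic): 1 H each → 5
  2 × C: 2 H each → 4
  1 × C: 3 H
  1 × C (aromatic): no H
  Total hydrogens = 12.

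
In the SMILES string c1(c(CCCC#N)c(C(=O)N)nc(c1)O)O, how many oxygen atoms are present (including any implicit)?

3

The symbol for oxygen appears 3 times in the SMILES.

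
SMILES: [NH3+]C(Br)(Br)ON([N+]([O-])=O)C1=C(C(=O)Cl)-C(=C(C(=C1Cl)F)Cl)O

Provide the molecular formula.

Heavy atoms from the SMILES: 2 Br, 8 C, 3 Cl, 1 F, 3 N, 5 O.
Implicit hydrogens by atom environment:
  6 × C (aromatic): no H
  3 × Cl: no H
  3 × O: no H
  2 × Br: no H
  2 × C: no H
  1 × F: no H
  1 × N (charge +1): 3 H
  1 × N: no H
  1 × N (charge +1): no H
  1 × O: 1 H
  1 × O (charge -1): no H
  Total hydrogens = 4.
Net charge +1.
Molecular formula: C8H4Br2Cl3FN3O5+

C8H4Br2Cl3FN3O5+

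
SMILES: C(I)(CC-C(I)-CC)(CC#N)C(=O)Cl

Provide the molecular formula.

C9H12ClI2NO

Heavy atoms from the SMILES: 9 C, 1 Cl, 2 I, 1 N, 1 O.
Implicit hydrogens by atom environment:
  4 × C: 2 H each → 8
  3 × C: no H
  2 × I: no H
  1 × C: 3 H
  1 × C: 1 H
  1 × Cl: no H
  1 × N: no H
  1 × O: no H
  Total hydrogens = 12.
Molecular formula: C9H12ClI2NO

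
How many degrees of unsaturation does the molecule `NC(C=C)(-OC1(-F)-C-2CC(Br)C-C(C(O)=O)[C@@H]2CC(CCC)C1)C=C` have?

Molecular formula from the SMILES: C19H29BrFNO3.
DoU = (2C + 2 + N − H − X)/2 = (2·19 + 2 + 1 − 29 − 2)/2 = 10/2 = 5.
(Structurally: 2 ring(s) + 3 π bond(s) = 5.)

5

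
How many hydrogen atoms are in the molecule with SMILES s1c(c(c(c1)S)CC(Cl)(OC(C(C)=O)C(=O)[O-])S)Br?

Hydrogens are implicit in SMILES; fill each atom to its normal valence:
  3 × C (aromatic): no H
  3 × C: no H
  3 × O: no H
  2 × S: 1 H each → 2
  1 × Br: no H
  1 × C: 3 H
  1 × C: 2 H
  1 × C (aromatic): 1 H
  1 × C: 1 H
  1 × Cl: no H
  1 × O (charge -1): no H
  1 × S (aromatic): no H
  Total hydrogens = 9.

9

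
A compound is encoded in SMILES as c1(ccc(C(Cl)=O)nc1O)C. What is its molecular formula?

Heavy atoms from the SMILES: 7 C, 1 Cl, 1 N, 2 O.
Implicit hydrogens by atom environment:
  3 × C (aromatic): no H
  2 × C (aromatic): 1 H each → 2
  1 × C: 3 H
  1 × C: no H
  1 × Cl: no H
  1 × N (aromatic): no H
  1 × O: 1 H
  1 × O: no H
  Total hydrogens = 6.
Molecular formula: C7H6ClNO2

C7H6ClNO2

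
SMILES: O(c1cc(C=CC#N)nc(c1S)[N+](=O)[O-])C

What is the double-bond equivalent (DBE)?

8

Molecular formula from the SMILES: C9H7N3O3S.
DoU = (2C + 2 + N − H − X)/2 = (2·9 + 2 + 3 − 7 − 0)/2 = 16/2 = 8.
(Structurally: 1 ring(s) + 7 π bond(s) = 8.)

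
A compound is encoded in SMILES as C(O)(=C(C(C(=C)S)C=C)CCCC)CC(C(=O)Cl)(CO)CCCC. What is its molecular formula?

C19H31ClO3S

Heavy atoms from the SMILES: 19 C, 1 Cl, 3 O, 1 S.
Implicit hydrogens by atom environment:
  10 × C: 2 H each → 20
  5 × C: no H
  2 × C: 3 H each → 6
  2 × C: 1 H each → 2
  2 × O: 1 H each → 2
  1 × Cl: no H
  1 × O: no H
  1 × S: 1 H
  Total hydrogens = 31.
Molecular formula: C19H31ClO3S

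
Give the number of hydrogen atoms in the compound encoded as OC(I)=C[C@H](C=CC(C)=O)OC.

Hydrogens are implicit in SMILES; fill each atom to its normal valence:
  4 × C: 1 H each → 4
  2 × C: 3 H each → 6
  2 × C: no H
  2 × O: no H
  1 × I: no H
  1 × O: 1 H
  Total hydrogens = 11.

11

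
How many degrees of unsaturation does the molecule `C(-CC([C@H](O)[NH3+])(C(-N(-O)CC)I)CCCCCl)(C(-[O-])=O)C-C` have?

1

Molecular formula from the SMILES: C14H28ClIN2O4.
DoU = (2C + 2 + N − H − X)/2 = (2·14 + 2 + 2 − 28 − 2)/2 = 2/2 = 1.
(Structurally: 0 ring(s) + 1 π bond(s) = 1.)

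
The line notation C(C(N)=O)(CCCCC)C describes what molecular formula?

C8H17NO

Heavy atoms from the SMILES: 8 C, 1 N, 1 O.
Implicit hydrogens by atom environment:
  4 × C: 2 H each → 8
  2 × C: 3 H each → 6
  1 × C: 1 H
  1 × C: no H
  1 × N: 2 H
  1 × O: no H
  Total hydrogens = 17.
Molecular formula: C8H17NO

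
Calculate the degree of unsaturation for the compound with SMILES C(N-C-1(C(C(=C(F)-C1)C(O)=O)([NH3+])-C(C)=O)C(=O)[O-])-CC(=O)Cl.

Molecular formula from the SMILES: C12H14ClFN2O6.
DoU = (2C + 2 + N − H − X)/2 = (2·12 + 2 + 2 − 14 − 2)/2 = 12/2 = 6.
(Structurally: 1 ring(s) + 5 π bond(s) = 6.)

6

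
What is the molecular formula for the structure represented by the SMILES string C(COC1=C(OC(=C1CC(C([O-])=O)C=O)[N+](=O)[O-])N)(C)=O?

Heavy atoms from the SMILES: 11 C, 2 N, 8 O.
Implicit hydrogens by atom environment:
  5 × O: no H
  4 × C (aromatic): no H
  2 × C: 2 H each → 4
  2 × C: 1 H each → 2
  2 × C: no H
  2 × O (charge -1): no H
  1 × C: 3 H
  1 × N: 2 H
  1 × N (charge +1): no H
  1 × O (aromatic): no H
  Total hydrogens = 11.
Net charge -1.
Molecular formula: C11H11N2O8-

C11H11N2O8-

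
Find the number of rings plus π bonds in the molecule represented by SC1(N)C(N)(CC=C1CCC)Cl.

2

Molecular formula from the SMILES: C8H15ClN2S.
DoU = (2C + 2 + N − H − X)/2 = (2·8 + 2 + 2 − 15 − 1)/2 = 4/2 = 2.
(Structurally: 1 ring(s) + 1 π bond(s) = 2.)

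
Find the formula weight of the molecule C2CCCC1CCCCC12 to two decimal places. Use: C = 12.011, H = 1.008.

Molecular formula: C10H18.
M = 10×12.011 + 18×1.008 = 138.25 g/mol.

138.25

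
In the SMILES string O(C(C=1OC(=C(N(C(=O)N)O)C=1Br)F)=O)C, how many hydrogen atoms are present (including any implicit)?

6

Hydrogens are implicit in SMILES; fill each atom to its normal valence:
  4 × C (aromatic): no H
  3 × O: no H
  2 × C: no H
  1 × Br: no H
  1 × C: 3 H
  1 × F: no H
  1 × N: 2 H
  1 × N: no H
  1 × O: 1 H
  1 × O (aromatic): no H
  Total hydrogens = 6.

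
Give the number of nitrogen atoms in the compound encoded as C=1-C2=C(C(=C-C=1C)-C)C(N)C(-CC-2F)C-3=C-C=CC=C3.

1

The symbol for nitrogen appears 1 time in the SMILES.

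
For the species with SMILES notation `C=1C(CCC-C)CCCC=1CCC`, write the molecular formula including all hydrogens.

C13H24

Heavy atoms from the SMILES: 13 C.
Implicit hydrogens by atom environment:
  8 × C: 2 H each → 16
  2 × C: 3 H each → 6
  2 × C: 1 H each → 2
  1 × C: no H
  Total hydrogens = 24.
Molecular formula: C13H24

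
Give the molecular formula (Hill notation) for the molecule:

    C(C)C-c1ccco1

C7H10O

Heavy atoms from the SMILES: 7 C, 1 O.
Implicit hydrogens by atom environment:
  3 × C (aromatic): 1 H each → 3
  2 × C: 2 H each → 4
  1 × C: 3 H
  1 × C (aromatic): no H
  1 × O (aromatic): no H
  Total hydrogens = 10.
Molecular formula: C7H10O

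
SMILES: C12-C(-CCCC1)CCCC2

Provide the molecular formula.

C10H18

Heavy atoms from the SMILES: 10 C.
Implicit hydrogens by atom environment:
  8 × C: 2 H each → 16
  2 × C: 1 H each → 2
  Total hydrogens = 18.
Molecular formula: C10H18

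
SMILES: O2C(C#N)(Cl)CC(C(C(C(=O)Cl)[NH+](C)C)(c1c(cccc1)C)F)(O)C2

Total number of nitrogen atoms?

The symbol for nitrogen appears 2 times in the SMILES.

2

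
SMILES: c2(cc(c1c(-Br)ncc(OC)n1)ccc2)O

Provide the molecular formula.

Heavy atoms from the SMILES: 1 Br, 11 C, 2 N, 2 O.
Implicit hydrogens by atom environment:
  5 × C (aromatic): 1 H each → 5
  5 × C (aromatic): no H
  2 × N (aromatic): no H
  1 × Br: no H
  1 × C: 3 H
  1 × O: 1 H
  1 × O: no H
  Total hydrogens = 9.
Molecular formula: C11H9BrN2O2

C11H9BrN2O2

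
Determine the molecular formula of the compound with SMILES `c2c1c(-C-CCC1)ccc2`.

Heavy atoms from the SMILES: 10 C.
Implicit hydrogens by atom environment:
  4 × C: 2 H each → 8
  4 × C (aromatic): 1 H each → 4
  2 × C (aromatic): no H
  Total hydrogens = 12.
Molecular formula: C10H12

C10H12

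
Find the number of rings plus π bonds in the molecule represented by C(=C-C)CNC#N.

3

Molecular formula from the SMILES: C5H8N2.
DoU = (2C + 2 + N − H − X)/2 = (2·5 + 2 + 2 − 8 − 0)/2 = 6/2 = 3.
(Structurally: 0 ring(s) + 3 π bond(s) = 3.)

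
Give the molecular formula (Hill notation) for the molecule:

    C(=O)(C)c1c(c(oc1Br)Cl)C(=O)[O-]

Heavy atoms from the SMILES: 1 Br, 7 C, 1 Cl, 4 O.
Implicit hydrogens by atom environment:
  4 × C (aromatic): no H
  2 × C: no H
  2 × O: no H
  1 × Br: no H
  1 × C: 3 H
  1 × Cl: no H
  1 × O (aromatic): no H
  1 × O (charge -1): no H
  Total hydrogens = 3.
Net charge -1.
Molecular formula: C7H3BrClO4-

C7H3BrClO4-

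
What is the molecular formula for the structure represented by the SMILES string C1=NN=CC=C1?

Heavy atoms from the SMILES: 4 C, 2 N.
Implicit hydrogens by atom environment:
  4 × C (aromatic): 1 H each → 4
  2 × N (aromatic): no H
  Total hydrogens = 4.
Molecular formula: C4H4N2

C4H4N2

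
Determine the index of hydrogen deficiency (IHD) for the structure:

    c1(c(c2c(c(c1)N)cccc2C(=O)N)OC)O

8

Molecular formula from the SMILES: C12H12N2O3.
DoU = (2C + 2 + N − H − X)/2 = (2·12 + 2 + 2 − 12 − 0)/2 = 16/2 = 8.
(Structurally: 2 ring(s) + 6 π bond(s) = 8.)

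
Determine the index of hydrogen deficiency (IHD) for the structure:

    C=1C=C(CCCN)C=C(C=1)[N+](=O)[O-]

5

Molecular formula from the SMILES: C9H12N2O2.
DoU = (2C + 2 + N − H − X)/2 = (2·9 + 2 + 2 − 12 − 0)/2 = 10/2 = 5.
(Structurally: 1 ring(s) + 4 π bond(s) = 5.)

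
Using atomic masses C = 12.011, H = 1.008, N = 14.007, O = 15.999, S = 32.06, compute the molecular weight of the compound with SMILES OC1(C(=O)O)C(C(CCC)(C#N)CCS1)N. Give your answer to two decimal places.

244.31

Molecular formula: C10H16N2O3S.
M = 10×12.011 + 16×1.008 + 2×14.007 + 3×15.999 + 1×32.06 = 244.31 g/mol.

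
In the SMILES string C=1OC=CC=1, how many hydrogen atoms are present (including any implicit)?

4

Hydrogens are implicit in SMILES; fill each atom to its normal valence:
  4 × C (aromatic): 1 H each → 4
  1 × O (aromatic): no H
  Total hydrogens = 4.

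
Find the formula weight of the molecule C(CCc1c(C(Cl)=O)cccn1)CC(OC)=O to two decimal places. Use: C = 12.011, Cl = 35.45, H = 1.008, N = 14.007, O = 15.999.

255.70

Molecular formula: C12H14ClNO3.
M = 12×12.011 + 1×35.45 + 14×1.008 + 1×14.007 + 3×15.999 = 255.70 g/mol.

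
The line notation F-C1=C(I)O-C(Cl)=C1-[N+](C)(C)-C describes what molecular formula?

C7H9ClFINO+

Heavy atoms from the SMILES: 7 C, 1 Cl, 1 F, 1 I, 1 N, 1 O.
Implicit hydrogens by atom environment:
  4 × C (aromatic): no H
  3 × C: 3 H each → 9
  1 × Cl: no H
  1 × F: no H
  1 × I: no H
  1 × N (charge +1): no H
  1 × O (aromatic): no H
  Total hydrogens = 9.
Net charge +1.
Molecular formula: C7H9ClFINO+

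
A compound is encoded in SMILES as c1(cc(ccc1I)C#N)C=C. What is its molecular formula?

Heavy atoms from the SMILES: 9 C, 1 I, 1 N.
Implicit hydrogens by atom environment:
  3 × C (aromatic): 1 H each → 3
  3 × C (aromatic): no H
  1 × C: 2 H
  1 × C: 1 H
  1 × C: no H
  1 × I: no H
  1 × N: no H
  Total hydrogens = 6.
Molecular formula: C9H6IN

C9H6IN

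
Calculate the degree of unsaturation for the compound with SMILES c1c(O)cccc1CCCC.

Molecular formula from the SMILES: C10H14O.
DoU = (2C + 2 + N − H − X)/2 = (2·10 + 2 + 0 − 14 − 0)/2 = 8/2 = 4.
(Structurally: 1 ring(s) + 3 π bond(s) = 4.)

4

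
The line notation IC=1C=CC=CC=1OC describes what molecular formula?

C7H7IO

Heavy atoms from the SMILES: 7 C, 1 I, 1 O.
Implicit hydrogens by atom environment:
  4 × C (aromatic): 1 H each → 4
  2 × C (aromatic): no H
  1 × C: 3 H
  1 × I: no H
  1 × O: no H
  Total hydrogens = 7.
Molecular formula: C7H7IO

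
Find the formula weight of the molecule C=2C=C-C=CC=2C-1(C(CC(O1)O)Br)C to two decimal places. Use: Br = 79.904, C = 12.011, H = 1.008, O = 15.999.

257.13

Molecular formula: C11H13BrO2.
M = 1×79.904 + 11×12.011 + 13×1.008 + 2×15.999 = 257.13 g/mol.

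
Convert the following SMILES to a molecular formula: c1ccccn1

Heavy atoms from the SMILES: 5 C, 1 N.
Implicit hydrogens by atom environment:
  5 × C (aromatic): 1 H each → 5
  1 × N (aromatic): no H
  Total hydrogens = 5.
Molecular formula: C5H5N

C5H5N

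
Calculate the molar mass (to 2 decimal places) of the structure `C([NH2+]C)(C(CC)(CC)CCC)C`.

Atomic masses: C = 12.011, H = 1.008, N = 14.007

172.34

Molecular formula: C11H26N+.
M = 11×12.011 + 26×1.008 + 1×14.007 = 172.34 g/mol.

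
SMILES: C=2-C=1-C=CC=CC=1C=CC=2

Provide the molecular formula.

Heavy atoms from the SMILES: 10 C.
Implicit hydrogens by atom environment:
  8 × C (aromatic): 1 H each → 8
  2 × C (aromatic): no H
  Total hydrogens = 8.
Molecular formula: C10H8

C10H8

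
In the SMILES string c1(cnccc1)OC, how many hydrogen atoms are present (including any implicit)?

Hydrogens are implicit in SMILES; fill each atom to its normal valence:
  4 × C (aromatic): 1 H each → 4
  1 × C: 3 H
  1 × C (aromatic): no H
  1 × N (aromatic): no H
  1 × O: no H
  Total hydrogens = 7.

7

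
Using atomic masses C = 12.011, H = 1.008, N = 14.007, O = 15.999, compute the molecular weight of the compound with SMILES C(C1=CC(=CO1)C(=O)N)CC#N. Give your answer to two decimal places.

164.16

Molecular formula: C8H8N2O2.
M = 8×12.011 + 8×1.008 + 2×14.007 + 2×15.999 = 164.16 g/mol.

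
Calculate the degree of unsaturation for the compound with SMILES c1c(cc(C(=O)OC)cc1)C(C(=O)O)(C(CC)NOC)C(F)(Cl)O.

Molecular formula from the SMILES: C15H19ClFNO6.
DoU = (2C + 2 + N − H − X)/2 = (2·15 + 2 + 1 − 19 − 2)/2 = 12/2 = 6.
(Structurally: 1 ring(s) + 5 π bond(s) = 6.)

6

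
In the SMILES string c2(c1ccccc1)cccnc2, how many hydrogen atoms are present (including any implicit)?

9

Hydrogens are implicit in SMILES; fill each atom to its normal valence:
  9 × C (aromatic): 1 H each → 9
  2 × C (aromatic): no H
  1 × N (aromatic): no H
  Total hydrogens = 9.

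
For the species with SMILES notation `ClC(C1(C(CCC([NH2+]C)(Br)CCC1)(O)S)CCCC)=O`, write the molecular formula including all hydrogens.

C14H26BrClNO2S+

Heavy atoms from the SMILES: 1 Br, 14 C, 1 Cl, 1 N, 2 O, 1 S.
Implicit hydrogens by atom environment:
  8 × C: 2 H each → 16
  4 × C: no H
  2 × C: 3 H each → 6
  1 × Br: no H
  1 × Cl: no H
  1 × N (charge +1): 2 H
  1 × O: 1 H
  1 × O: no H
  1 × S: 1 H
  Total hydrogens = 26.
Net charge +1.
Molecular formula: C14H26BrClNO2S+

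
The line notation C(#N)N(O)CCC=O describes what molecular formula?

Heavy atoms from the SMILES: 4 C, 2 N, 2 O.
Implicit hydrogens by atom environment:
  2 × C: 2 H each → 4
  2 × N: no H
  1 × C: 1 H
  1 × C: no H
  1 × O: 1 H
  1 × O: no H
  Total hydrogens = 6.
Molecular formula: C4H6N2O2

C4H6N2O2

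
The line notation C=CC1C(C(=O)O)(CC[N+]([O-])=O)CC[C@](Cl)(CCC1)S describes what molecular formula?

C13H20ClNO4S

Heavy atoms from the SMILES: 13 C, 1 Cl, 1 N, 4 O, 1 S.
Implicit hydrogens by atom environment:
  8 × C: 2 H each → 16
  3 × C: no H
  2 × C: 1 H each → 2
  2 × O: no H
  1 × Cl: no H
  1 × N (charge +1): no H
  1 × O: 1 H
  1 × O (charge -1): no H
  1 × S: 1 H
  Total hydrogens = 20.
Molecular formula: C13H20ClNO4S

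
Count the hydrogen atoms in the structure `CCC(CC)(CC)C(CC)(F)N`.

Hydrogens are implicit in SMILES; fill each atom to its normal valence:
  4 × C: 3 H each → 12
  4 × C: 2 H each → 8
  2 × C: no H
  1 × F: no H
  1 × N: 2 H
  Total hydrogens = 22.

22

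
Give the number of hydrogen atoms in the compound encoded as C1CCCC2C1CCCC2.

18

Hydrogens are implicit in SMILES; fill each atom to its normal valence:
  8 × C: 2 H each → 16
  2 × C: 1 H each → 2
  Total hydrogens = 18.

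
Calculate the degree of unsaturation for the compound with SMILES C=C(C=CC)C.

Molecular formula from the SMILES: C6H10.
DoU = (2C + 2 + N − H − X)/2 = (2·6 + 2 + 0 − 10 − 0)/2 = 4/2 = 2.
(Structurally: 0 ring(s) + 2 π bond(s) = 2.)

2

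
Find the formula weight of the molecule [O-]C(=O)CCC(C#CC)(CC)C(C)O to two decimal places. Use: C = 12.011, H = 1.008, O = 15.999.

Molecular formula: C11H17O3-.
M = 11×12.011 + 17×1.008 + 3×15.999 = 197.25 g/mol.

197.25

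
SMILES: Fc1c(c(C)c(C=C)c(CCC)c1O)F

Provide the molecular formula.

C12H14F2O

Heavy atoms from the SMILES: 12 C, 2 F, 1 O.
Implicit hydrogens by atom environment:
  6 × C (aromatic): no H
  3 × C: 2 H each → 6
  2 × C: 3 H each → 6
  2 × F: no H
  1 × C: 1 H
  1 × O: 1 H
  Total hydrogens = 14.
Molecular formula: C12H14F2O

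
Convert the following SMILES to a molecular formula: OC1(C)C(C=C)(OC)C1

Heavy atoms from the SMILES: 7 C, 2 O.
Implicit hydrogens by atom environment:
  2 × C: 3 H each → 6
  2 × C: 2 H each → 4
  2 × C: no H
  1 × C: 1 H
  1 × O: 1 H
  1 × O: no H
  Total hydrogens = 12.
Molecular formula: C7H12O2

C7H12O2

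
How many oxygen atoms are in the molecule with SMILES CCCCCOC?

1

The symbol for oxygen appears 1 time in the SMILES.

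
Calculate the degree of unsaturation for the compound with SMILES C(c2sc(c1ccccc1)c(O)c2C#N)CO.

9

Molecular formula from the SMILES: C13H11NO2S.
DoU = (2C + 2 + N − H − X)/2 = (2·13 + 2 + 1 − 11 − 0)/2 = 18/2 = 9.
(Structurally: 2 ring(s) + 7 π bond(s) = 9.)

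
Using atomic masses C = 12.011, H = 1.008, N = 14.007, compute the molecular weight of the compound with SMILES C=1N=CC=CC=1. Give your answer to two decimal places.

Molecular formula: C5H5N.
M = 5×12.011 + 5×1.008 + 1×14.007 = 79.10 g/mol.

79.10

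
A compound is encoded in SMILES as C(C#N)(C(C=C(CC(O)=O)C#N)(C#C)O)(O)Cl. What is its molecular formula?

C10H7ClN2O4

Heavy atoms from the SMILES: 10 C, 1 Cl, 2 N, 4 O.
Implicit hydrogens by atom environment:
  7 × C: no H
  3 × O: 1 H each → 3
  2 × C: 1 H each → 2
  2 × N: no H
  1 × C: 2 H
  1 × Cl: no H
  1 × O: no H
  Total hydrogens = 7.
Molecular formula: C10H7ClN2O4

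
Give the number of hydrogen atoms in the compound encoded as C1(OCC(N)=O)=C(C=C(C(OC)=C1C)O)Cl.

12

Hydrogens are implicit in SMILES; fill each atom to its normal valence:
  5 × C (aromatic): no H
  3 × O: no H
  2 × C: 3 H each → 6
  1 × C: 2 H
  1 × C (aromatic): 1 H
  1 × C: no H
  1 × Cl: no H
  1 × N: 2 H
  1 × O: 1 H
  Total hydrogens = 12.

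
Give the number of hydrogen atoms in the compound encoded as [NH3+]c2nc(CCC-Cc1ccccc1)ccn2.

18

Hydrogens are implicit in SMILES; fill each atom to its normal valence:
  7 × C (aromatic): 1 H each → 7
  4 × C: 2 H each → 8
  3 × C (aromatic): no H
  2 × N (aromatic): no H
  1 × N (charge +1): 3 H
  Total hydrogens = 18.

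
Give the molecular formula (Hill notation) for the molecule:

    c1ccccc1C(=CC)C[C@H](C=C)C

Heavy atoms from the SMILES: 14 C.
Implicit hydrogens by atom environment:
  5 × C (aromatic): 1 H each → 5
  3 × C: 1 H each → 3
  2 × C: 3 H each → 6
  2 × C: 2 H each → 4
  1 × C: no H
  1 × C (aromatic): no H
  Total hydrogens = 18.
Molecular formula: C14H18

C14H18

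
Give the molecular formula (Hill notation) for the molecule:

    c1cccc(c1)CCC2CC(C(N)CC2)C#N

C15H20N2

Heavy atoms from the SMILES: 15 C, 2 N.
Implicit hydrogens by atom environment:
  5 × C: 2 H each → 10
  5 × C (aromatic): 1 H each → 5
  3 × C: 1 H each → 3
  1 × C: no H
  1 × C (aromatic): no H
  1 × N: 2 H
  1 × N: no H
  Total hydrogens = 20.
Molecular formula: C15H20N2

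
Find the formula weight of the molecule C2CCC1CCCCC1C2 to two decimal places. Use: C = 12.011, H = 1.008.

Molecular formula: C10H18.
M = 10×12.011 + 18×1.008 = 138.25 g/mol.

138.25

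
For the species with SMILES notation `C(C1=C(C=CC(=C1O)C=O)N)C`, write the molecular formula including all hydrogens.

Heavy atoms from the SMILES: 9 C, 1 N, 2 O.
Implicit hydrogens by atom environment:
  4 × C (aromatic): no H
  2 × C (aromatic): 1 H each → 2
  1 × C: 3 H
  1 × C: 2 H
  1 × C: 1 H
  1 × N: 2 H
  1 × O: 1 H
  1 × O: no H
  Total hydrogens = 11.
Molecular formula: C9H11NO2

C9H11NO2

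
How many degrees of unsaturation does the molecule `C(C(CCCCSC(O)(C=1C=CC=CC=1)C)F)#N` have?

6

Molecular formula from the SMILES: C14H18FNOS.
DoU = (2C + 2 + N − H − X)/2 = (2·14 + 2 + 1 − 18 − 1)/2 = 12/2 = 6.
(Structurally: 1 ring(s) + 5 π bond(s) = 6.)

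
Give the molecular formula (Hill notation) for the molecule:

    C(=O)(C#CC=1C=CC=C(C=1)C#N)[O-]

Heavy atoms from the SMILES: 10 C, 1 N, 2 O.
Implicit hydrogens by atom environment:
  4 × C (aromatic): 1 H each → 4
  4 × C: no H
  2 × C (aromatic): no H
  1 × N: no H
  1 × O: no H
  1 × O (charge -1): no H
  Total hydrogens = 4.
Net charge -1.
Molecular formula: C10H4NO2-

C10H4NO2-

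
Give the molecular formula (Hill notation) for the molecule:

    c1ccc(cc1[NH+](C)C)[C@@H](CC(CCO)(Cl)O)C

Heavy atoms from the SMILES: 14 C, 1 Cl, 1 N, 2 O.
Implicit hydrogens by atom environment:
  4 × C (aromatic): 1 H each → 4
  3 × C: 3 H each → 9
  3 × C: 2 H each → 6
  2 × C (aromatic): no H
  2 × O: 1 H each → 2
  1 × C: 1 H
  1 × C: no H
  1 × Cl: no H
  1 × N (charge +1): 1 H
  Total hydrogens = 23.
Net charge +1.
Molecular formula: C14H23ClNO2+

C14H23ClNO2+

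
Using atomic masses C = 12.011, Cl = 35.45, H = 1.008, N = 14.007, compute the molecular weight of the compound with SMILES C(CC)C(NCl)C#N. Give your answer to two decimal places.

Molecular formula: C5H9ClN2.
M = 5×12.011 + 1×35.45 + 9×1.008 + 2×14.007 = 132.59 g/mol.

132.59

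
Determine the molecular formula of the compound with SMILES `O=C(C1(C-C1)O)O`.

C4H6O3

Heavy atoms from the SMILES: 4 C, 3 O.
Implicit hydrogens by atom environment:
  2 × C: 2 H each → 4
  2 × C: no H
  2 × O: 1 H each → 2
  1 × O: no H
  Total hydrogens = 6.
Molecular formula: C4H6O3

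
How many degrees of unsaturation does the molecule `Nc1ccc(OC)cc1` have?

4

Molecular formula from the SMILES: C7H9NO.
DoU = (2C + 2 + N − H − X)/2 = (2·7 + 2 + 1 − 9 − 0)/2 = 8/2 = 4.
(Structurally: 1 ring(s) + 3 π bond(s) = 4.)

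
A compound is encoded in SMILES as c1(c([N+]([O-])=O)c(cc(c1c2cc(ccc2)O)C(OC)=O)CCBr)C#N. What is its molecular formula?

Heavy atoms from the SMILES: 1 Br, 17 C, 2 N, 5 O.
Implicit hydrogens by atom environment:
  7 × C (aromatic): no H
  5 × C (aromatic): 1 H each → 5
  3 × O: no H
  2 × C: 2 H each → 4
  2 × C: no H
  1 × Br: no H
  1 × C: 3 H
  1 × N (charge +1): no H
  1 × N: no H
  1 × O: 1 H
  1 × O (charge -1): no H
  Total hydrogens = 13.
Molecular formula: C17H13BrN2O5

C17H13BrN2O5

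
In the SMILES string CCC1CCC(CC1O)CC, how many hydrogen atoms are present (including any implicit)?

Hydrogens are implicit in SMILES; fill each atom to its normal valence:
  5 × C: 2 H each → 10
  3 × C: 1 H each → 3
  2 × C: 3 H each → 6
  1 × O: 1 H
  Total hydrogens = 20.

20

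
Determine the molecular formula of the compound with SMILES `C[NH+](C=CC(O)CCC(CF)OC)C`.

Heavy atoms from the SMILES: 10 C, 1 F, 1 N, 2 O.
Implicit hydrogens by atom environment:
  4 × C: 1 H each → 4
  3 × C: 3 H each → 9
  3 × C: 2 H each → 6
  1 × F: no H
  1 × N (charge +1): 1 H
  1 × O: 1 H
  1 × O: no H
  Total hydrogens = 21.
Net charge +1.
Molecular formula: C10H21FNO2+

C10H21FNO2+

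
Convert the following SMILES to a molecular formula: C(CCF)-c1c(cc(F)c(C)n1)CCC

C12H17F2N

Heavy atoms from the SMILES: 12 C, 2 F, 1 N.
Implicit hydrogens by atom environment:
  5 × C: 2 H each → 10
  4 × C (aromatic): no H
  2 × C: 3 H each → 6
  2 × F: no H
  1 × C (aromatic): 1 H
  1 × N (aromatic): no H
  Total hydrogens = 17.
Molecular formula: C12H17F2N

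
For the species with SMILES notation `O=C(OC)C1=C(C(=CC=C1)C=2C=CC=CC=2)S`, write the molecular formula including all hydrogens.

C14H12O2S

Heavy atoms from the SMILES: 14 C, 2 O, 1 S.
Implicit hydrogens by atom environment:
  8 × C (aromatic): 1 H each → 8
  4 × C (aromatic): no H
  2 × O: no H
  1 × C: 3 H
  1 × C: no H
  1 × S: 1 H
  Total hydrogens = 12.
Molecular formula: C14H12O2S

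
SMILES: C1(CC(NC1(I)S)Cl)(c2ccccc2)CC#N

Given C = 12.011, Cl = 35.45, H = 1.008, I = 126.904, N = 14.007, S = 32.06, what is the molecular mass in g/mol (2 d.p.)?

378.66

Molecular formula: C12H12ClIN2S.
M = 12×12.011 + 1×35.45 + 12×1.008 + 1×126.904 + 2×14.007 + 1×32.06 = 378.66 g/mol.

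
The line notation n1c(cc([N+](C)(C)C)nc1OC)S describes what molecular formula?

Heavy atoms from the SMILES: 8 C, 3 N, 1 O, 1 S.
Implicit hydrogens by atom environment:
  4 × C: 3 H each → 12
  3 × C (aromatic): no H
  2 × N (aromatic): no H
  1 × C (aromatic): 1 H
  1 × N (charge +1): no H
  1 × O: no H
  1 × S: 1 H
  Total hydrogens = 14.
Net charge +1.
Molecular formula: C8H14N3OS+

C8H14N3OS+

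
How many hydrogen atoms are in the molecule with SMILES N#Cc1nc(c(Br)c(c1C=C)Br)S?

Hydrogens are implicit in SMILES; fill each atom to its normal valence:
  5 × C (aromatic): no H
  2 × Br: no H
  1 × C: 2 H
  1 × C: 1 H
  1 × C: no H
  1 × N (aromatic): no H
  1 × N: no H
  1 × S: 1 H
  Total hydrogens = 4.

4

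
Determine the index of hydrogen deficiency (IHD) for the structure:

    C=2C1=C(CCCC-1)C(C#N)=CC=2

7

Molecular formula from the SMILES: C11H11N.
DoU = (2C + 2 + N − H − X)/2 = (2·11 + 2 + 1 − 11 − 0)/2 = 14/2 = 7.
(Structurally: 2 ring(s) + 5 π bond(s) = 7.)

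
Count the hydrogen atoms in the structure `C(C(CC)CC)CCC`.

Hydrogens are implicit in SMILES; fill each atom to its normal valence:
  5 × C: 2 H each → 10
  3 × C: 3 H each → 9
  1 × C: 1 H
  Total hydrogens = 20.

20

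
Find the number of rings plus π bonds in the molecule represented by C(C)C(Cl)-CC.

0

Molecular formula from the SMILES: C5H11Cl.
DoU = (2C + 2 + N − H − X)/2 = (2·5 + 2 + 0 − 11 − 1)/2 = 0/2 = 0.
(Structurally: 0 ring(s) + 0 π bond(s) = 0.)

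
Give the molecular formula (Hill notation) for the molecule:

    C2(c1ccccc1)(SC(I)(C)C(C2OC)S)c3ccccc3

C18H19IOS2

Heavy atoms from the SMILES: 18 C, 1 I, 1 O, 2 S.
Implicit hydrogens by atom environment:
  10 × C (aromatic): 1 H each → 10
  2 × C: 3 H each → 6
  2 × C: 1 H each → 2
  2 × C: no H
  2 × C (aromatic): no H
  1 × I: no H
  1 × O: no H
  1 × S: 1 H
  1 × S: no H
  Total hydrogens = 19.
Molecular formula: C18H19IOS2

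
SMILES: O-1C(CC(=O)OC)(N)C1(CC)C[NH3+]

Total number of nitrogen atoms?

2

The symbol for nitrogen appears 2 times in the SMILES.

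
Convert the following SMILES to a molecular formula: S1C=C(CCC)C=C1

C7H10S

Heavy atoms from the SMILES: 7 C, 1 S.
Implicit hydrogens by atom environment:
  3 × C (aromatic): 1 H each → 3
  2 × C: 2 H each → 4
  1 × C: 3 H
  1 × C (aromatic): no H
  1 × S (aromatic): no H
  Total hydrogens = 10.
Molecular formula: C7H10S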